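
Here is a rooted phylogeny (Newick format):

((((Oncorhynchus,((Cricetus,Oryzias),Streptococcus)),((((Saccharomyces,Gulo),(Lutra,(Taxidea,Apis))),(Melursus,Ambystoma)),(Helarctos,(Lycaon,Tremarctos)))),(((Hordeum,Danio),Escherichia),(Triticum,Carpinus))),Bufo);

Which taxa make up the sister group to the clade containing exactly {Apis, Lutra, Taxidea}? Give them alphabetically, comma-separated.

Gulo, Saccharomyces

The clade containing exactly {Apis, Lutra, Taxidea} attaches to the tree at the node subtending ((Saccharomyces,Gulo),(Lutra,(Taxidea,Apis))).
The other lineage descending from that same node — the sister group — is (Saccharomyces,Gulo); its 2 tips in alphabetical order are the answer.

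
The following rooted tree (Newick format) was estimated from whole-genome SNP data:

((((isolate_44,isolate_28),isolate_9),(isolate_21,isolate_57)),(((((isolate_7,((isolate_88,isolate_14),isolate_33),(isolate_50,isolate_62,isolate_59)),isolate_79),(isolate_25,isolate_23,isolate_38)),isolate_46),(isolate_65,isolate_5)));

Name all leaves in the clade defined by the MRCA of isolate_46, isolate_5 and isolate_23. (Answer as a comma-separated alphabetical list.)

Tracing isolate_46: it sits inside ((((isolate_7,((isolate_88,isolate_14),isolate_33),(isolate_50,isolate_62,isolate_59)),isolate_79),(isolate_25,isolate_23,isolate_38)),isolate_46).
Tracing isolate_5: it sits inside (isolate_65,isolate_5).
Tracing isolate_23: it sits inside (isolate_25,isolate_23,isolate_38).
The smallest clade enclosing all 3 is (((((isolate_7,((isolate_88,isolate_14),isolate_33),(isolate_50,isolate_62,isolate_59)),isolate_79),(isolate_25,isolate_23,isolate_38)),isolate_46),(isolate_65,isolate_5)); the answer is its 14 terminal taxa in alphabetical order.

isolate_14, isolate_23, isolate_25, isolate_33, isolate_38, isolate_46, isolate_5, isolate_50, isolate_59, isolate_62, isolate_65, isolate_7, isolate_79, isolate_88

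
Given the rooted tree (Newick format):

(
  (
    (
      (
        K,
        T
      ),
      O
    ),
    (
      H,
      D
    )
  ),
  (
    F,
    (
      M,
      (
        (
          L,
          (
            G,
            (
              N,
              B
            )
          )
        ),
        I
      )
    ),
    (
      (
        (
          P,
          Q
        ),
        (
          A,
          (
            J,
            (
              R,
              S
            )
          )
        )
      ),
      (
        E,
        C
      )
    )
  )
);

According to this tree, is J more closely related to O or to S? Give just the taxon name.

The MRCA of J and S subtends (J,(R,S)) (3 taxa).
The MRCA of J and O is the root, subtending the entire tree (20 taxa).
The first is nested inside the second, so J shares a more recent common ancestor with S.

S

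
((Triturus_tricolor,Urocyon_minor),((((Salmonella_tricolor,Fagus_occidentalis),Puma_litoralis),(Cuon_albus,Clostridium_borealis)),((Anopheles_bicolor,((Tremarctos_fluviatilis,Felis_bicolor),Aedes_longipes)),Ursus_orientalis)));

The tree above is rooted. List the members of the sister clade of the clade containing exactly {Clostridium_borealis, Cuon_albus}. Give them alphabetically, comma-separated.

The clade containing exactly {Clostridium_borealis, Cuon_albus} attaches to the tree at the node subtending (((Salmonella_tricolor,Fagus_occidentalis),Puma_litoralis),(Cuon_albus,Clostridium_borealis)).
The other lineage descending from that same node — the sister group — is ((Salmonella_tricolor,Fagus_occidentalis),Puma_litoralis); its 3 tips in alphabetical order are the answer.

Fagus_occidentalis, Puma_litoralis, Salmonella_tricolor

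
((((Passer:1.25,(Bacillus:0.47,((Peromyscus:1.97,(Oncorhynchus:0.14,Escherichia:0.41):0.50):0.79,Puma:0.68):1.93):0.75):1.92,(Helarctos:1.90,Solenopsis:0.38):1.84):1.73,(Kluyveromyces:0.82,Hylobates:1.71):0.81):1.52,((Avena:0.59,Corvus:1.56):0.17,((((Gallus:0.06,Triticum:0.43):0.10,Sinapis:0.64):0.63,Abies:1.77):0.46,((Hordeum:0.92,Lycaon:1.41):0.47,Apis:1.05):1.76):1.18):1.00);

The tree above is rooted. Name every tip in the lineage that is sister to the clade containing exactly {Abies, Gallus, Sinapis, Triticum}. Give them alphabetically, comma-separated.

Apis, Hordeum, Lycaon

The clade containing exactly {Abies, Gallus, Sinapis, Triticum} attaches to the tree at the node subtending ((((Gallus,Triticum),Sinapis),Abies),((Hordeum,Lycaon),Apis)).
The other lineage descending from that same node — the sister group — is ((Hordeum,Lycaon),Apis); its 3 tips in alphabetical order are the answer.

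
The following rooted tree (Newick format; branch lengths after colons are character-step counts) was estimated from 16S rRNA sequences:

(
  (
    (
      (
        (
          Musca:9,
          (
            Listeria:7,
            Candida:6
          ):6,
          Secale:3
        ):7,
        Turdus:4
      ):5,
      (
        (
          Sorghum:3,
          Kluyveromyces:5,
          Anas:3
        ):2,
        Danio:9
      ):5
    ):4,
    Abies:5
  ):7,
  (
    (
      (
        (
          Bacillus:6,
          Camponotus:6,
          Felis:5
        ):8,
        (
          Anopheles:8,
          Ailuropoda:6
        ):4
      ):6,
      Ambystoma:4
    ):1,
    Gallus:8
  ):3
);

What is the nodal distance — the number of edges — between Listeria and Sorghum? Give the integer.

7

The MRCA of Listeria and Sorghum is the node subtending (((Musca,(Listeria,Candida),Secale),Turdus),((Sorghum,Kluyveromyces,Anas),Danio)).
From Listeria up to that node: 4 branches. From Sorghum up to the same node: 3 branches. Total: 4 + 3 = 7.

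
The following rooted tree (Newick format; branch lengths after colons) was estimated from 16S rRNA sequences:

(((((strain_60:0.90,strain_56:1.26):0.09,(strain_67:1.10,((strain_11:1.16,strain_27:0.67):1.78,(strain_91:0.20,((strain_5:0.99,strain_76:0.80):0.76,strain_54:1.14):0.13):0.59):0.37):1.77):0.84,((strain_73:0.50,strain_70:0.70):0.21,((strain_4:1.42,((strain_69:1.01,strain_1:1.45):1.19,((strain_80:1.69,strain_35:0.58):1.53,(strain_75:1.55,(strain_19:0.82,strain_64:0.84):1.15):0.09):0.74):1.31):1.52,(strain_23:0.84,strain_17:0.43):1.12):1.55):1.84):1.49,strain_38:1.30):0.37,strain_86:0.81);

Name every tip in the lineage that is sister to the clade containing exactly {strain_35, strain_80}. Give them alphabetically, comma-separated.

The clade containing exactly {strain_35, strain_80} attaches to the tree at the node subtending ((strain_80,strain_35),(strain_75,(strain_19,strain_64))).
The other lineage descending from that same node — the sister group — is (strain_75,(strain_19,strain_64)); its 3 tips in alphabetical order are the answer.

strain_19, strain_64, strain_75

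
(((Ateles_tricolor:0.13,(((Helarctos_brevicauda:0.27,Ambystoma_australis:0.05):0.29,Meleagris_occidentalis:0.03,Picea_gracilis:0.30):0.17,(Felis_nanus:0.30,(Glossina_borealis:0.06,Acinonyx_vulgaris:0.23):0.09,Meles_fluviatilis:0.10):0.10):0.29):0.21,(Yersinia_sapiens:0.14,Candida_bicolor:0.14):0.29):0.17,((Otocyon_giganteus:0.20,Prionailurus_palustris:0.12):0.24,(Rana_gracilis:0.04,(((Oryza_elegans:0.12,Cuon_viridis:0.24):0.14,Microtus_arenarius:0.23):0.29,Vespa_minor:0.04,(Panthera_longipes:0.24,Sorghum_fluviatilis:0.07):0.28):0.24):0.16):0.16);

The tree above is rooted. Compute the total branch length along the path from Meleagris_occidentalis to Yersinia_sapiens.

The path runs Meleagris_occidentalis → … → MRCA → … → Yersinia_sapiens; the MRCA is the node subtending ((Ateles_tricolor,(((Helarctos_brevicauda,Ambystoma_australis),Meleagris_occidentalis,Picea_gracilis),(Felis_nanus,(Glossina_borealis,Acinonyx_vulgaris),Meles_fluviatilis))),(Yersinia_sapiens,Candida_bicolor)).
Branch lengths along that path: 0.03 + 0.17 + 0.29 + 0.21 + 0.29 + 0.14 = 1.13.

1.13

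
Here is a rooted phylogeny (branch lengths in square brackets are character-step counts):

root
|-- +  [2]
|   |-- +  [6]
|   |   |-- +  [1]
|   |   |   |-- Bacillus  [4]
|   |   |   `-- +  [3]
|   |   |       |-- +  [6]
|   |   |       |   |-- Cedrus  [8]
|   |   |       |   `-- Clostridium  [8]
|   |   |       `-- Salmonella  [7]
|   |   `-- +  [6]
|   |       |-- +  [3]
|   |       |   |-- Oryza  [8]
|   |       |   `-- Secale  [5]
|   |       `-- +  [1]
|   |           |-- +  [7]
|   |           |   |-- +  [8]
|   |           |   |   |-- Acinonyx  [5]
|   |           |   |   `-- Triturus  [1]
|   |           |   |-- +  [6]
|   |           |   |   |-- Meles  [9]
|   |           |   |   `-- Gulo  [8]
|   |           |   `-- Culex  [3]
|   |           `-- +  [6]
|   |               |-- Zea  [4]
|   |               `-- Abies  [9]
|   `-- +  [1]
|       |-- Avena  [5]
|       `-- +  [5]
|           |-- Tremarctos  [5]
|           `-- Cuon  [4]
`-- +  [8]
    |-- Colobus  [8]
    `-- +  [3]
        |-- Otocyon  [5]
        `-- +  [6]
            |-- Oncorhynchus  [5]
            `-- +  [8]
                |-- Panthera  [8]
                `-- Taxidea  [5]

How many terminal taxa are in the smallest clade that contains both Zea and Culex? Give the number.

The MRCA of Zea and Culex is the node subtending (((Acinonyx,Triturus),(Meles,Gulo),Culex),(Zea,Abies)).
That clade contains 7 terminal taxa: Abies, Acinonyx, Culex, Gulo, Meles, Triturus, Zea.

7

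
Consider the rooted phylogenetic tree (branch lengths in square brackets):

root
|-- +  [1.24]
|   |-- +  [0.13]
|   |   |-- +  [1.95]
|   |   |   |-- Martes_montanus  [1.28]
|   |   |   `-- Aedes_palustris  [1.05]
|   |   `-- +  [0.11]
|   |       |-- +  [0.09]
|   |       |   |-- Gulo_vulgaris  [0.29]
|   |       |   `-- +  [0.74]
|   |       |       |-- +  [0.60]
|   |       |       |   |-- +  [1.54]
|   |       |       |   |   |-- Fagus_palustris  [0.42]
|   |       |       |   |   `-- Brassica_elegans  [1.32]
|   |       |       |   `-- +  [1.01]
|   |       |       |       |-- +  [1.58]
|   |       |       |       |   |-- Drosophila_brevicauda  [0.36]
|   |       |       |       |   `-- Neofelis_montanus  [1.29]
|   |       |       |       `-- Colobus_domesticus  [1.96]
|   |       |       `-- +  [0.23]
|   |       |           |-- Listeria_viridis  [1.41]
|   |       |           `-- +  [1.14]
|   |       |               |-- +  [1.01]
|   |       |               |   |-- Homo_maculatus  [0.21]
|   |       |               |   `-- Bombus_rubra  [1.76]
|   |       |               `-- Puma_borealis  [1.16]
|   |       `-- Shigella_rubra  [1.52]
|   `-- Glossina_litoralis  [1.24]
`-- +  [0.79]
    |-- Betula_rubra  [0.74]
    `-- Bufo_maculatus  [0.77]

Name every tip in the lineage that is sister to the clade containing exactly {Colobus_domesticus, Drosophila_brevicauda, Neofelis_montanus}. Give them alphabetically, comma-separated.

Brassica_elegans, Fagus_palustris

The clade containing exactly {Colobus_domesticus, Drosophila_brevicauda, Neofelis_montanus} attaches to the tree at the node subtending ((Fagus_palustris,Brassica_elegans),((Drosophila_brevicauda,Neofelis_montanus),Colobus_domesticus)).
The other lineage descending from that same node — the sister group — is (Fagus_palustris,Brassica_elegans); its 2 tips in alphabetical order are the answer.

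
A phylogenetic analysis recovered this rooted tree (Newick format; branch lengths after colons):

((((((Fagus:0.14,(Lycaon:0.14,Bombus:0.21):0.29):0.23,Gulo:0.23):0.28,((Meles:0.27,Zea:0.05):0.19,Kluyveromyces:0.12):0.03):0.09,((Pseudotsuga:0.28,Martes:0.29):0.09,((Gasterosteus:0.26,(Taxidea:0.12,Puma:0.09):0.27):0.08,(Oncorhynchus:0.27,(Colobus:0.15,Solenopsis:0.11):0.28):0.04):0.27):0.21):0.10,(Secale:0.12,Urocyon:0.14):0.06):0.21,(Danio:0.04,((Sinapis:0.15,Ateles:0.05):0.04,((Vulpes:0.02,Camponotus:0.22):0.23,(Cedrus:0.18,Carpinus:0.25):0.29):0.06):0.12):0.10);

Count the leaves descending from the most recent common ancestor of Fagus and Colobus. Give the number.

15

The MRCA of Fagus and Colobus is the node subtending ((((Fagus,(Lycaon,Bombus)),Gulo),((Meles,Zea),Kluyveromyces)),((Pseudotsuga,Martes),((Gasterosteus,(Taxidea,Puma)),(Oncorhynchus,(Colobus,Solenopsis))))).
That clade contains 15 terminal taxa: Bombus, Colobus, Fagus, Gasterosteus, Gulo, Kluyveromyces, Lycaon, Martes, Meles, Oncorhynchus, Pseudotsuga, Puma, Solenopsis, Taxidea, Zea.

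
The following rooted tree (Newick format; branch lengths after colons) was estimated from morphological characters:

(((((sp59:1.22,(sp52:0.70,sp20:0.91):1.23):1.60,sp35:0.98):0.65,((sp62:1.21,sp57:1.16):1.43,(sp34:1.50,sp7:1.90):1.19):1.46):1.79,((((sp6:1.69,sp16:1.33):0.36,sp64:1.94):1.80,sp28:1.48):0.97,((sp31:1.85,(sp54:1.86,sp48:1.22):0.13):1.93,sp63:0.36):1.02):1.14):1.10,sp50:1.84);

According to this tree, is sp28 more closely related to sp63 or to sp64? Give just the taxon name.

sp64

The MRCA of sp28 and sp64 subtends (((sp6,sp16),sp64),sp28) (4 taxa).
The MRCA of sp28 and sp63 subtends ((((sp6,sp16),sp64),sp28),((sp31,(sp54,sp48)),sp63)) (8 taxa).
The first is nested inside the second, so sp28 shares a more recent common ancestor with sp64.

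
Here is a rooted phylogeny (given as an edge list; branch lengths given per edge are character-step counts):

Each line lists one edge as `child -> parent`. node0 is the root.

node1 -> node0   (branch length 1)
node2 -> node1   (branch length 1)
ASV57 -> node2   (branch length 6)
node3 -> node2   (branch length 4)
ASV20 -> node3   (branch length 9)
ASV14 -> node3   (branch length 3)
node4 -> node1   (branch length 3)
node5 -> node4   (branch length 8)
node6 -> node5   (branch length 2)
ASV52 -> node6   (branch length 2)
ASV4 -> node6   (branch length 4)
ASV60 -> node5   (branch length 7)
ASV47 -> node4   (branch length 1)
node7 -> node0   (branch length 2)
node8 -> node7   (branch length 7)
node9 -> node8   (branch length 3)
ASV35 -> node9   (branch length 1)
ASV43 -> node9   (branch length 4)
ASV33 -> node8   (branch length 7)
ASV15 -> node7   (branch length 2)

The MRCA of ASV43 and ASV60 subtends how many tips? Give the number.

11

The MRCA of ASV43 and ASV60 is the root, so the clade is the entire tree.
That clade contains 11 terminal taxa: ASV14, ASV15, ASV20, ASV33, ASV35, ASV4, ASV43, ASV47, ASV52, ASV57, ASV60.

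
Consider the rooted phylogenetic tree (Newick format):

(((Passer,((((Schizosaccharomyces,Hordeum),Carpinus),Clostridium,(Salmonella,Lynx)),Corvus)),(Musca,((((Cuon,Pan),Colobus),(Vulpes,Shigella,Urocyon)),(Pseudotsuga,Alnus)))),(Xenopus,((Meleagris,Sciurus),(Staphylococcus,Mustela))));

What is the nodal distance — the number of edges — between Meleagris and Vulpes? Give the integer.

The MRCA of Meleagris and Vulpes is the root of the tree.
From Meleagris up to that node: 4 branches. From Vulpes up to the same node: 6 branches. Total: 4 + 6 = 10.

10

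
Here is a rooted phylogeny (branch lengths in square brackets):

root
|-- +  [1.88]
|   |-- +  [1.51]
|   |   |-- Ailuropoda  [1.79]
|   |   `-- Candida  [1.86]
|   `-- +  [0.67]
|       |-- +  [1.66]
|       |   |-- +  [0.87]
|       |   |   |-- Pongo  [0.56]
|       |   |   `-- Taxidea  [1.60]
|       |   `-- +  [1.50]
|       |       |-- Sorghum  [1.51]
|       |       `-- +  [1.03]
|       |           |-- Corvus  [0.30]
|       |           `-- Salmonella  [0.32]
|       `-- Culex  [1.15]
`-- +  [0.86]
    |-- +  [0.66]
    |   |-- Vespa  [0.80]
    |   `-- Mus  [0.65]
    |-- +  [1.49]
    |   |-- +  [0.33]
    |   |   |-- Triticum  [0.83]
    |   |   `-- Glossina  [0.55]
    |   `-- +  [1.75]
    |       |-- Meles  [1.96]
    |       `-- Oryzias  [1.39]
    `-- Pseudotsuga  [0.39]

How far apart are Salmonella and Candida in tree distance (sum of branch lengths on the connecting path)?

The path runs Salmonella → … → MRCA → … → Candida; the MRCA is the node subtending ((Ailuropoda,Candida),(((Pongo,Taxidea),(Sorghum,(Corvus,Salmonella))),Culex)).
Branch lengths along that path: 0.32 + 1.03 + 1.50 + 1.66 + 0.67 + 1.51 + 1.86 = 8.55.

8.55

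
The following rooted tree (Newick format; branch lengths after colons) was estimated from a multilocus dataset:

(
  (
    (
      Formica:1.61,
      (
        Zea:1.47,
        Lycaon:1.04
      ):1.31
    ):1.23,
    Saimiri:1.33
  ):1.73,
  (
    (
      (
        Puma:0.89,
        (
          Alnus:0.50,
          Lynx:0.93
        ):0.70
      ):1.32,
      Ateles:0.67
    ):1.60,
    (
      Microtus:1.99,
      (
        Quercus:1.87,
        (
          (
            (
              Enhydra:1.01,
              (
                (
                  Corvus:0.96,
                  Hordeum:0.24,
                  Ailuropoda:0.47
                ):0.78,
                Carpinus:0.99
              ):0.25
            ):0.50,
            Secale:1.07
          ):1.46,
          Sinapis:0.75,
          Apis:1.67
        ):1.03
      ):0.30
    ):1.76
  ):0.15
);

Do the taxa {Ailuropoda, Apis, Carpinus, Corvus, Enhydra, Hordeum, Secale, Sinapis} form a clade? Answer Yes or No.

The most recent common ancestor of these taxa subtends (((Enhydra,((Corvus,Hordeum,Ailuropoda),Carpinus)),Secale),Sinapis,Apis).
That clade has exactly 8 tips — every listed taxon and nothing else — so the group is monophyletic.

Yes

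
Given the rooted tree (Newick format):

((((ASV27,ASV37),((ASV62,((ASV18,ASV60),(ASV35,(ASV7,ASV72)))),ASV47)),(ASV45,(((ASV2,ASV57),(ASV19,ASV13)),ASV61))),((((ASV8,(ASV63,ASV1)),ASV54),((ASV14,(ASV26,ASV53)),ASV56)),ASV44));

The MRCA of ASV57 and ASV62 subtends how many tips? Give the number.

The MRCA of ASV57 and ASV62 is the node subtending (((ASV27,ASV37),((ASV62,((ASV18,ASV60),(ASV35,(ASV7,ASV72)))),ASV47)),(ASV45,(((ASV2,ASV57),(ASV19,ASV13)),ASV61))).
That clade contains 15 terminal taxa: ASV13, ASV18, ASV19, ASV2, ASV27, ASV35, ASV37, ASV45, ASV47, ASV57, ASV60, ASV61, ASV62, ASV7, ASV72.

15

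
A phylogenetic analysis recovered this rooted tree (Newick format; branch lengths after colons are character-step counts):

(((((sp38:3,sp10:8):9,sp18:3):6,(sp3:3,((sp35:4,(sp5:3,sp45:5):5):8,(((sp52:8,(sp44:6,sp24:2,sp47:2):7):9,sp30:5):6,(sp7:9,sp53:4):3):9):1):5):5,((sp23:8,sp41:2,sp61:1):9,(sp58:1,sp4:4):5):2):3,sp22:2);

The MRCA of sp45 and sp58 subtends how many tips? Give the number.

19

The MRCA of sp45 and sp58 is the node subtending ((((sp38,sp10),sp18),(sp3,((sp35,(sp5,sp45)),(((sp52,(sp44,sp24,sp47)),sp30),(sp7,sp53))))),((sp23,sp41,sp61),(sp58,sp4))).
That clade contains 19 terminal taxa: sp10, sp18, sp23, sp24, sp3, sp30, sp35, sp38, sp4, sp41, sp44, sp45, sp47, sp5, sp52, sp53, sp58, sp61, sp7.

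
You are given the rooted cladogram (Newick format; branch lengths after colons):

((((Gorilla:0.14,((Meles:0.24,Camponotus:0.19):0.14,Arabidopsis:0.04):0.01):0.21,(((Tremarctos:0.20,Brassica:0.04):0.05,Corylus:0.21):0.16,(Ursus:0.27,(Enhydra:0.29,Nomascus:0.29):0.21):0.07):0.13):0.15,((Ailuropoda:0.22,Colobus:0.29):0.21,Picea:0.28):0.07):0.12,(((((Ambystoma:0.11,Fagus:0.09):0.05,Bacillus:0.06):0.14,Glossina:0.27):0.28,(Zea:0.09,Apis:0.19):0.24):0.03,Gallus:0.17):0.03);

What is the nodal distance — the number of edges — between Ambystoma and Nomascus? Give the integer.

12

The MRCA of Ambystoma and Nomascus is the root of the tree.
From Ambystoma up to that node: 6 branches. From Nomascus up to the same node: 6 branches. Total: 6 + 6 = 12.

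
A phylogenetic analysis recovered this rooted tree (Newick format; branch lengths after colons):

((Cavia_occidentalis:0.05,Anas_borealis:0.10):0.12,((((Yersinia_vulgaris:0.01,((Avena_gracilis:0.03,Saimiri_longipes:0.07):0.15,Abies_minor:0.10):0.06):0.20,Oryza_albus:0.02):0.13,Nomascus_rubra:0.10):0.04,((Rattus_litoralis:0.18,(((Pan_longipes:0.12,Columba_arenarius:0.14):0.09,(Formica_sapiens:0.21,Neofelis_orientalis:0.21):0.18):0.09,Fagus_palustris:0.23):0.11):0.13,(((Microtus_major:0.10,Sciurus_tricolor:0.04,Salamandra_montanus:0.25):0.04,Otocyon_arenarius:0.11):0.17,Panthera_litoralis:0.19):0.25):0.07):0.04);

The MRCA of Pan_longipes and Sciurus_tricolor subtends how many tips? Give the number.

The MRCA of Pan_longipes and Sciurus_tricolor is the node subtending ((Rattus_litoralis,(((Pan_longipes,Columba_arenarius),(Formica_sapiens,Neofelis_orientalis)),Fagus_palustris)),(((Microtus_major,Sciurus_tricolor,Salamandra_montanus),Otocyon_arenarius),Panthera_litoralis)).
That clade contains 11 terminal taxa: Columba_arenarius, Fagus_palustris, Formica_sapiens, Microtus_major, Neofelis_orientalis, Otocyon_arenarius, Pan_longipes, Panthera_litoralis, Rattus_litoralis, Salamandra_montanus, Sciurus_tricolor.

11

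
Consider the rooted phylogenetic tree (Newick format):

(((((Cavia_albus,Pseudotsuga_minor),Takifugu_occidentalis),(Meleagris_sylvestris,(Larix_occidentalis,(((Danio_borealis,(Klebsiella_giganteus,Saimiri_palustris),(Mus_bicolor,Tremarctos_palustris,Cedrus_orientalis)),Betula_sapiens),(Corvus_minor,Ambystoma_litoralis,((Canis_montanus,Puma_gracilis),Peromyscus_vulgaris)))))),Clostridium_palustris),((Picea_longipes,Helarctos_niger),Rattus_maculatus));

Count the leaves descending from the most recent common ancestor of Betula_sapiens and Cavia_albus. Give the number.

The MRCA of Betula_sapiens and Cavia_albus is the node subtending (((Cavia_albus,Pseudotsuga_minor),Takifugu_occidentalis),(Meleagris_sylvestris,(Larix_occidentalis,(((Danio_borealis,(Klebsiella_giganteus,Saimiri_palustris),(Mus_bicolor,Tremarctos_palustris,Cedrus_orientalis)),Betula_sapiens),(Corvus_minor,Ambystoma_litoralis,((Canis_montanus,Puma_gracilis),Peromyscus_vulgaris)))))).
That clade contains 17 terminal taxa: Ambystoma_litoralis, Betula_sapiens, Canis_montanus, Cavia_albus, Cedrus_orientalis, Corvus_minor, Danio_borealis, Klebsiella_giganteus, Larix_occidentalis, Meleagris_sylvestris, Mus_bicolor, Peromyscus_vulgaris, Pseudotsuga_minor, Puma_gracilis, Saimiri_palustris, Takifugu_occidentalis, Tremarctos_palustris.

17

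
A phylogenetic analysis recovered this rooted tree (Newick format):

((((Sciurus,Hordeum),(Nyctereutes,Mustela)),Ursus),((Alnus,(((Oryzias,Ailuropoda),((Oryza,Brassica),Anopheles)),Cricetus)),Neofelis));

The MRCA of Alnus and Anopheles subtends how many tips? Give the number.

The MRCA of Alnus and Anopheles is the node subtending (Alnus,(((Oryzias,Ailuropoda),((Oryza,Brassica),Anopheles)),Cricetus)).
That clade contains 7 terminal taxa: Ailuropoda, Alnus, Anopheles, Brassica, Cricetus, Oryza, Oryzias.

7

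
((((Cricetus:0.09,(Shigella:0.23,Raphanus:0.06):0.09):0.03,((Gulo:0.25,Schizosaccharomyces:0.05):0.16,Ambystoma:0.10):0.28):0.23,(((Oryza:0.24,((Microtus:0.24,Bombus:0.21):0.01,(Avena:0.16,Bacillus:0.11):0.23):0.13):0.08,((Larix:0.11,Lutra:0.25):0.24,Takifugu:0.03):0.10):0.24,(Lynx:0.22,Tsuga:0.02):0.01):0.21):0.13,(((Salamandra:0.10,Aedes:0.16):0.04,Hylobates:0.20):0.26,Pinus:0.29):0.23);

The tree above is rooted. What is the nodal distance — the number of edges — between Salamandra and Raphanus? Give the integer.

9

The MRCA of Salamandra and Raphanus is the root of the tree.
From Salamandra up to that node: 4 branches. From Raphanus up to the same node: 5 branches. Total: 4 + 5 = 9.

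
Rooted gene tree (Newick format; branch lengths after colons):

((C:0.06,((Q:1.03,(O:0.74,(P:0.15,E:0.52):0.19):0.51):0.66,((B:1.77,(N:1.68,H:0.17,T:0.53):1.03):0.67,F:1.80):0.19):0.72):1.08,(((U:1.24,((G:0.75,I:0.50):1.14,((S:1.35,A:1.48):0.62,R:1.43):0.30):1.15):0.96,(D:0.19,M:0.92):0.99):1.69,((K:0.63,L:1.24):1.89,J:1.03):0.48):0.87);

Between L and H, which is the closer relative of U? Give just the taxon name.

L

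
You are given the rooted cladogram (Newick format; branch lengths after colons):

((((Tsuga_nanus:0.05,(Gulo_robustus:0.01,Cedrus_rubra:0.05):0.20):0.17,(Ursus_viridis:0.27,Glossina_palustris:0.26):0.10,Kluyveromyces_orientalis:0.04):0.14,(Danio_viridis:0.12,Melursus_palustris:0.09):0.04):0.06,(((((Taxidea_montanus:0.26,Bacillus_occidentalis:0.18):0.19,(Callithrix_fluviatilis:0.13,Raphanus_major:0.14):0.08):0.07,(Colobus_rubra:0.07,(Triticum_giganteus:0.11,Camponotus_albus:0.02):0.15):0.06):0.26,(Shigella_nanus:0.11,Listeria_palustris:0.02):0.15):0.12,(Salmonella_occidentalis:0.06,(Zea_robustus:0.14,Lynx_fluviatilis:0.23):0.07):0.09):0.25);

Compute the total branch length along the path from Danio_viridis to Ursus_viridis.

0.67

The path runs Danio_viridis → … → MRCA → … → Ursus_viridis; the MRCA is the node subtending (((Tsuga_nanus,(Gulo_robustus,Cedrus_rubra)),(Ursus_viridis,Glossina_palustris),Kluyveromyces_orientalis),(Danio_viridis,Melursus_palustris)).
Branch lengths along that path: 0.12 + 0.04 + 0.14 + 0.10 + 0.27 = 0.67.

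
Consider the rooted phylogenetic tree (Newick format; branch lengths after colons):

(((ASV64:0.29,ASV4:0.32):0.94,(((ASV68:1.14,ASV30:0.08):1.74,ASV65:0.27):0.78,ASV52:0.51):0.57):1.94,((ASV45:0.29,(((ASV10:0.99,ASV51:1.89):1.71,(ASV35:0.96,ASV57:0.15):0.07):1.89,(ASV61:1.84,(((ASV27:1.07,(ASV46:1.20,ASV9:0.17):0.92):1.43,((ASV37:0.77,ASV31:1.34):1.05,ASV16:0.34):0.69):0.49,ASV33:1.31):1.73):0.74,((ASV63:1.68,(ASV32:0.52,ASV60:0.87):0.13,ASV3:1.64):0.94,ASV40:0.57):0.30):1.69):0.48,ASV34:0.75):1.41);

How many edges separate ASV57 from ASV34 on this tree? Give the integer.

6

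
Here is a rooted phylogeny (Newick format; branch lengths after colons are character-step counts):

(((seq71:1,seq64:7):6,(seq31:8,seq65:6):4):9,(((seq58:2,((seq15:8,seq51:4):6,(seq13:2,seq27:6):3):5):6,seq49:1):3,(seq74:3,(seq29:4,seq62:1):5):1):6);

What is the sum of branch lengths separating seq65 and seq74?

29

The path runs seq65 → … → MRCA → … → seq74; the MRCA is the root of the tree.
Branch lengths along that path: 6 + 4 + 9 + 6 + 1 + 3 = 29.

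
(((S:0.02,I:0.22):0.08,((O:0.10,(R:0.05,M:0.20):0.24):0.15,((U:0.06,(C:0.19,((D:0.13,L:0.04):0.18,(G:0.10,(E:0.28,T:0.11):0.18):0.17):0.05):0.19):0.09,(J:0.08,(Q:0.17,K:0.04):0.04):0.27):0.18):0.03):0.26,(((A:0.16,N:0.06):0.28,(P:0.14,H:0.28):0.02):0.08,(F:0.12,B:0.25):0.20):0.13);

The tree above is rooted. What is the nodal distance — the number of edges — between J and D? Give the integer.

7

The MRCA of J and D is the node subtending ((U,(C,((D,L),(G,(E,T))))),(J,(Q,K))).
From J up to that node: 2 branches. From D up to the same node: 5 branches. Total: 2 + 5 = 7.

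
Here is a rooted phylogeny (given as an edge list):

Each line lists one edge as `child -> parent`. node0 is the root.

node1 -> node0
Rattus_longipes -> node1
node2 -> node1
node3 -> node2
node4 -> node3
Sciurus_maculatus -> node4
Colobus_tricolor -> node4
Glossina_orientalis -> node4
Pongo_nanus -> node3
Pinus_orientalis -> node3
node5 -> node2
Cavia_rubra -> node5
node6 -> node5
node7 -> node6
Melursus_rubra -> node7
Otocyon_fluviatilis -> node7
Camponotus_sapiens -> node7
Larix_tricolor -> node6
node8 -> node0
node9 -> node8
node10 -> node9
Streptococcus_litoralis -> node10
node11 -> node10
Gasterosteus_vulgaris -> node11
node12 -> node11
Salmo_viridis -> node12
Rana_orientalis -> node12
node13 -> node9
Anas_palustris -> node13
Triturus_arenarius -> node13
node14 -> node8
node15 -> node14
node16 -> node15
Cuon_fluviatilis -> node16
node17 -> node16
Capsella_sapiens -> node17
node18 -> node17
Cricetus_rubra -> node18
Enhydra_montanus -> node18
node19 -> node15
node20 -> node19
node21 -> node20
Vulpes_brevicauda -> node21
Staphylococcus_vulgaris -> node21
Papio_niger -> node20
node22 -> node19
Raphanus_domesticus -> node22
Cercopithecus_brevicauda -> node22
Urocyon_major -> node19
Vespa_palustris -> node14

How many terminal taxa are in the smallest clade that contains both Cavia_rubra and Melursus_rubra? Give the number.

The MRCA of Cavia_rubra and Melursus_rubra is the node subtending (Cavia_rubra,((Melursus_rubra,Otocyon_fluviatilis,Camponotus_sapiens),Larix_tricolor)).
That clade contains 5 terminal taxa: Camponotus_sapiens, Cavia_rubra, Larix_tricolor, Melursus_rubra, Otocyon_fluviatilis.

5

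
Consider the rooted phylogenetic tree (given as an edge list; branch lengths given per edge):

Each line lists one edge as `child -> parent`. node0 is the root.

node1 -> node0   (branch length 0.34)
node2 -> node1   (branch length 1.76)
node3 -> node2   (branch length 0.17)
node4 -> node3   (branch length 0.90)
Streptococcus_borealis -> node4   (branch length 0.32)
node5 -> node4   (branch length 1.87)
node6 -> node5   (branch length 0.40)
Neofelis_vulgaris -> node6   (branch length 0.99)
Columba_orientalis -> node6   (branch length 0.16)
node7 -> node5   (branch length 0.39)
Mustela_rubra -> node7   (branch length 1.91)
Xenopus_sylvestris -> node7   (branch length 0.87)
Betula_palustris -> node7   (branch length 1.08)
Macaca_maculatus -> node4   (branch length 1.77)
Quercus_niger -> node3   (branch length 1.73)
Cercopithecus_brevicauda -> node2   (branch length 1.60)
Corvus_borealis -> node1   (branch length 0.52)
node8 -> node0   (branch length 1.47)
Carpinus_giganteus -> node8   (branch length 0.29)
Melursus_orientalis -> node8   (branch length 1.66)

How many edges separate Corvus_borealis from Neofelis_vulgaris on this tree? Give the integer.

The MRCA of Corvus_borealis and Neofelis_vulgaris is the node subtending ((((Streptococcus_borealis,((Neofelis_vulgaris,Columba_orientalis),(Mustela_rubra,Xenopus_sylvestris,Betula_palustris)),Macaca_maculatus),Quercus_niger),Cercopithecus_brevicauda),Corvus_borealis).
From Corvus_borealis up to that node: 1 branch. From Neofelis_vulgaris up to the same node: 6 branches. Total: 1 + 6 = 7.

7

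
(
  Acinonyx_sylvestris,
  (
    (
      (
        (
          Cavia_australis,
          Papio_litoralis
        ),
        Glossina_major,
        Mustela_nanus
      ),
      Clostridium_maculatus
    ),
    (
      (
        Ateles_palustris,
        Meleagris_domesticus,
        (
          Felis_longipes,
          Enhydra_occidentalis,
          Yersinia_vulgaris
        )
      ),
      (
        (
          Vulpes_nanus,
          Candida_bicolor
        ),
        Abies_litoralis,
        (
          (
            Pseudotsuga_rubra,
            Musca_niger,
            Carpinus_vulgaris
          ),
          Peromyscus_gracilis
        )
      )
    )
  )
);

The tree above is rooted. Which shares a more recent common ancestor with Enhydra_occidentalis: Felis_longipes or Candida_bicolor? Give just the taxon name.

Felis_longipes

The MRCA of Enhydra_occidentalis and Felis_longipes subtends (Felis_longipes,Enhydra_occidentalis,Yersinia_vulgaris) (3 taxa).
The MRCA of Enhydra_occidentalis and Candida_bicolor subtends ((Ateles_palustris,Meleagris_domesticus,(Felis_longipes,Enhydra_occidentalis,Yersinia_vulgaris)),((Vulpes_nanus,Candida_bicolor),Abies_litoralis,((Pseudotsuga_rubra,Musca_niger,Carpinus_vulgaris),Peromyscus_gracilis))) (12 taxa).
The first is nested inside the second, so Enhydra_occidentalis shares a more recent common ancestor with Felis_longipes.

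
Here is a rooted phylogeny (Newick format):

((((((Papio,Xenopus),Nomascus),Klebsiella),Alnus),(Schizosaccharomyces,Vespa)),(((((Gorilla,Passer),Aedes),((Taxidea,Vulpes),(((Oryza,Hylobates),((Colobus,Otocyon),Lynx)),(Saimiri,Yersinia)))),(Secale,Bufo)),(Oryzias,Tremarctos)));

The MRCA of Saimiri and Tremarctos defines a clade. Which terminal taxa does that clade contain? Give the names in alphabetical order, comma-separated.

Aedes, Bufo, Colobus, Gorilla, Hylobates, Lynx, Oryza, Oryzias, Otocyon, Passer, Saimiri, Secale, Taxidea, Tremarctos, Vulpes, Yersinia

Tracing Saimiri: it sits inside (Saimiri,Yersinia).
Tracing Tremarctos: it sits inside (Oryzias,Tremarctos).
The smallest clade enclosing both is (((((Gorilla,Passer),Aedes),((Taxidea,Vulpes),(((Oryza,Hylobates),((Colobus,Otocyon),Lynx)),(Saimiri,Yersinia)))),(Secale,Bufo)),(Oryzias,Tremarctos)); the answer is its 16 terminal taxa in alphabetical order.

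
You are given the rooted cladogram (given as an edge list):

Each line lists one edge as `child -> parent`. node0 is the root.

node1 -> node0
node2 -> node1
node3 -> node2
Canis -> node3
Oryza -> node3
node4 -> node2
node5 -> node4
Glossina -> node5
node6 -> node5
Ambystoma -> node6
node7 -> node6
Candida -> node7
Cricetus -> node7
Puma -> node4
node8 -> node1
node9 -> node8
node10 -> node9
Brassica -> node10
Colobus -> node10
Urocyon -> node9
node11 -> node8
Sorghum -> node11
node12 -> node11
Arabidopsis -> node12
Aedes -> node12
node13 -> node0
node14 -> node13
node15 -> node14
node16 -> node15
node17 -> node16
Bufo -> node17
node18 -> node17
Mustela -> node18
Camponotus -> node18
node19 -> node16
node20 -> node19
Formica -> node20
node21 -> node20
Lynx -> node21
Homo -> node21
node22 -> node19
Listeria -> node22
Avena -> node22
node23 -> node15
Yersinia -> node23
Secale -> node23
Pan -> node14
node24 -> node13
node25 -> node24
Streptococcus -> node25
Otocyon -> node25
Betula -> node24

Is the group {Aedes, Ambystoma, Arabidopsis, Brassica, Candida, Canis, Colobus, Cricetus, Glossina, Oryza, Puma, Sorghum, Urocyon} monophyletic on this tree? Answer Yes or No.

The most recent common ancestor of these taxa subtends (((Canis,Oryza),((Glossina,(Ambystoma,(Candida,Cricetus))),Puma)),(((Brassica,Colobus),Urocyon),(Sorghum,(Arabidopsis,Aedes)))).
That clade has exactly 13 tips — every listed taxon and nothing else — so the group is monophyletic.

Yes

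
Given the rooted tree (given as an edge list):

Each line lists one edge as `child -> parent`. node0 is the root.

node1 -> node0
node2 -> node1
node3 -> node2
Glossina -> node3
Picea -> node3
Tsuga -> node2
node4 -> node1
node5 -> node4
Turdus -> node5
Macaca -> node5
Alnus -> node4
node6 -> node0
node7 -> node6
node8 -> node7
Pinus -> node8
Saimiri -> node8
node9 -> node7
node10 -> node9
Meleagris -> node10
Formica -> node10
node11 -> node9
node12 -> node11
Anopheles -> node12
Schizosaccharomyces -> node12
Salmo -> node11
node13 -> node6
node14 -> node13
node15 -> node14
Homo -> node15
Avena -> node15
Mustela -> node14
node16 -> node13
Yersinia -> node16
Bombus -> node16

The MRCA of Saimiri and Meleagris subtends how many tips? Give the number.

The MRCA of Saimiri and Meleagris is the node subtending ((Pinus,Saimiri),((Meleagris,Formica),((Anopheles,Schizosaccharomyces),Salmo))).
That clade contains 7 terminal taxa: Anopheles, Formica, Meleagris, Pinus, Saimiri, Salmo, Schizosaccharomyces.

7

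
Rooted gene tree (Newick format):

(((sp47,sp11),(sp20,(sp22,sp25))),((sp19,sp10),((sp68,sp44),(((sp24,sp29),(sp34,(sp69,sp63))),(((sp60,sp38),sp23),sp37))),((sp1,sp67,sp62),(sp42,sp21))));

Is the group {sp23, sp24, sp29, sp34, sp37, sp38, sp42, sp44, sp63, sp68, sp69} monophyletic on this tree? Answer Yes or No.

The MRCA of the listed taxa subtends ((sp19,sp10),((sp68,sp44),(((sp24,sp29),(sp34,(sp69,sp63))),(((sp60,sp38),sp23),sp37))),((sp1,sp67,sp62),(sp42,sp21))).
That clade also contains sp1, sp10, sp19, sp21, sp60, sp62, sp67, which are not in the proposed group, so the group is not monophyletic.

No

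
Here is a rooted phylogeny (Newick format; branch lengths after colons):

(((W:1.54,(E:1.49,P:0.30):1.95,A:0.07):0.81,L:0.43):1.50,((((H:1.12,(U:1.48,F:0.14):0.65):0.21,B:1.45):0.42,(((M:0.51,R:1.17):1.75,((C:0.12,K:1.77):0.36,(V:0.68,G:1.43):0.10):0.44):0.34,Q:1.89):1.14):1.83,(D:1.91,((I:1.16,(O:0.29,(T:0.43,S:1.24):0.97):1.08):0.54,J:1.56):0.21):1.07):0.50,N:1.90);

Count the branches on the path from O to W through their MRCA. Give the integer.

9

The MRCA of O and W is the root of the tree.
From O up to that node: 6 branches. From W up to the same node: 3 branches. Total: 6 + 3 = 9.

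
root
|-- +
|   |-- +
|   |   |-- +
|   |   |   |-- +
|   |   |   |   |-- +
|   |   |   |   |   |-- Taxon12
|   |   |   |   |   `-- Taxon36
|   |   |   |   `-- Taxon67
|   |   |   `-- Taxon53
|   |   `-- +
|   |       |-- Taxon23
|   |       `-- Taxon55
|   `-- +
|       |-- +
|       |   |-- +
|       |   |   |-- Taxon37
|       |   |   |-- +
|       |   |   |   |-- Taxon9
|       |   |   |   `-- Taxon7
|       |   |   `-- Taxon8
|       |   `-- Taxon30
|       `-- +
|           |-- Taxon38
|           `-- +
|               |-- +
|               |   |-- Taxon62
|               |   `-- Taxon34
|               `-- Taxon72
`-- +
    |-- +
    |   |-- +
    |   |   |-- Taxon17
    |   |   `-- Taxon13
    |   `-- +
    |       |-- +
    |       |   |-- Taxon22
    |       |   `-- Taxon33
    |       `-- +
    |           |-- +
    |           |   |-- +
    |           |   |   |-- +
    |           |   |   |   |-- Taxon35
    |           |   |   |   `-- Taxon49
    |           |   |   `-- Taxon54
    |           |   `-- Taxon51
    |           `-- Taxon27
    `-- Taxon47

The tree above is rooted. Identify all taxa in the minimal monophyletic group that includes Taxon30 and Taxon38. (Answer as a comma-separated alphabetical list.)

Taxon30, Taxon34, Taxon37, Taxon38, Taxon62, Taxon7, Taxon72, Taxon8, Taxon9

Tracing Taxon30: it sits inside ((Taxon37,(Taxon9,Taxon7),Taxon8),Taxon30).
Tracing Taxon38: it sits inside (Taxon38,((Taxon62,Taxon34),Taxon72)).
The smallest clade enclosing both is (((Taxon37,(Taxon9,Taxon7),Taxon8),Taxon30),(Taxon38,((Taxon62,Taxon34),Taxon72))); the answer is its 9 terminal taxa in alphabetical order.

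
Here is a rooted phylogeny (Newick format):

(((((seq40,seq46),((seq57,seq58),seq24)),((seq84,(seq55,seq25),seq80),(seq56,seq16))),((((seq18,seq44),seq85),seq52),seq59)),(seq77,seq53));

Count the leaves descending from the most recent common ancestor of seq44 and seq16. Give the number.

16

The MRCA of seq44 and seq16 is the node subtending ((((seq40,seq46),((seq57,seq58),seq24)),((seq84,(seq55,seq25),seq80),(seq56,seq16))),((((seq18,seq44),seq85),seq52),seq59)).
That clade contains 16 terminal taxa: seq16, seq18, seq24, seq25, seq40, seq44, seq46, seq52, seq55, seq56, seq57, seq58, seq59, seq80, seq84, seq85.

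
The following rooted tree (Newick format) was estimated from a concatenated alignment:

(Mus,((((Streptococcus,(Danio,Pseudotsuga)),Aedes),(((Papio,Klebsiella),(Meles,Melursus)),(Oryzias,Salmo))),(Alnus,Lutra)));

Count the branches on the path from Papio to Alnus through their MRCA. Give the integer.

7

The MRCA of Papio and Alnus is the node subtending ((((Streptococcus,(Danio,Pseudotsuga)),Aedes),(((Papio,Klebsiella),(Meles,Melursus)),(Oryzias,Salmo))),(Alnus,Lutra)).
From Papio up to that node: 5 branches. From Alnus up to the same node: 2 branches. Total: 5 + 2 = 7.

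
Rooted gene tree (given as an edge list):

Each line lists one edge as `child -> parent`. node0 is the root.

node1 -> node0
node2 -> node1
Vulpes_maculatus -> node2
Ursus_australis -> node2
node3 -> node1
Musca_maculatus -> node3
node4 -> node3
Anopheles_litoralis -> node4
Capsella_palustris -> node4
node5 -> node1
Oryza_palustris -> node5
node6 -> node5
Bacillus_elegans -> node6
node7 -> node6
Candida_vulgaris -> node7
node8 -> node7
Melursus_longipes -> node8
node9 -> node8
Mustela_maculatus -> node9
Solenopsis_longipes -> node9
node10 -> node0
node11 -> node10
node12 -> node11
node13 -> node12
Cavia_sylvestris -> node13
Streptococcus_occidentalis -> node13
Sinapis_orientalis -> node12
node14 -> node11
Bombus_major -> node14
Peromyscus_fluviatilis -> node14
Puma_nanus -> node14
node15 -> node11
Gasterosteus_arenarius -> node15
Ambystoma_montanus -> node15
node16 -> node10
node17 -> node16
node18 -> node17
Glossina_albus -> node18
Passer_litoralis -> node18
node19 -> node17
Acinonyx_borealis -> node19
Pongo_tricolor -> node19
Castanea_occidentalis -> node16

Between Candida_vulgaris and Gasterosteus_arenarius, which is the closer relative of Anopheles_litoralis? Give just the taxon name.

Candida_vulgaris

The MRCA of Anopheles_litoralis and Candida_vulgaris subtends ((Vulpes_maculatus,Ursus_australis),(Musca_maculatus,(Anopheles_litoralis,Capsella_palustris)),(Oryza_palustris,(Bacillus_elegans,(Candida_vulgaris,(Melursus_longipes,(Mustela_maculatus,Solenopsis_longipes)))))) (11 taxa).
The MRCA of Anopheles_litoralis and Gasterosteus_arenarius is the root, subtending the entire tree (24 taxa).
The first is nested inside the second, so Anopheles_litoralis shares a more recent common ancestor with Candida_vulgaris.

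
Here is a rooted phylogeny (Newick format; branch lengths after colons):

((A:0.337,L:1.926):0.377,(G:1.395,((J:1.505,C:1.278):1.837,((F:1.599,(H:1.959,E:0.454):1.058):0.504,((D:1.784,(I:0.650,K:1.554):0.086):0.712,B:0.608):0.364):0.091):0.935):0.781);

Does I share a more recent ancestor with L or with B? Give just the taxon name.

B

The MRCA of I and B subtends ((D,(I,K)),B) (4 taxa).
The MRCA of I and L is the root, subtending the entire tree (12 taxa).
The first is nested inside the second, so I shares a more recent common ancestor with B.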